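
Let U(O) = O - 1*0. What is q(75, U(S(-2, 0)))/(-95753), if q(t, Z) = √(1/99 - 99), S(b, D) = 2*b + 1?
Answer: -10*I*√22/451407 ≈ -0.00010391*I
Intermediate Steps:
S(b, D) = 1 + 2*b
U(O) = O (U(O) = O + 0 = O)
q(t, Z) = 70*I*√22/33 (q(t, Z) = √(1/99 - 99) = √(-9800/99) = 70*I*√22/33)
q(75, U(S(-2, 0)))/(-95753) = (70*I*√22/33)/(-95753) = (70*I*√22/33)*(-1/95753) = -10*I*√22/451407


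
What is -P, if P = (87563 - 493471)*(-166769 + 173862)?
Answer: 2879105444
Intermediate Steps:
P = -2879105444 (P = -405908*7093 = -2879105444)
-P = -1*(-2879105444) = 2879105444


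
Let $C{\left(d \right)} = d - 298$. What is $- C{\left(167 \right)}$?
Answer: $131$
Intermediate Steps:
$C{\left(d \right)} = -298 + d$
$- C{\left(167 \right)} = - (-298 + 167) = \left(-1\right) \left(-131\right) = 131$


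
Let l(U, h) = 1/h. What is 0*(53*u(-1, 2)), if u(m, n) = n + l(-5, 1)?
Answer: 0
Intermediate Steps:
u(m, n) = 1 + n (u(m, n) = n + 1/1 = n + 1 = 1 + n)
0*(53*u(-1, 2)) = 0*(53*(1 + 2)) = 0*(53*3) = 0*159 = 0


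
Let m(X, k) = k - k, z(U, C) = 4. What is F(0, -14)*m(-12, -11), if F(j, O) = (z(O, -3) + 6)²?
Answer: 0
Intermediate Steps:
m(X, k) = 0
F(j, O) = 100 (F(j, O) = (4 + 6)² = 10² = 100)
F(0, -14)*m(-12, -11) = 100*0 = 0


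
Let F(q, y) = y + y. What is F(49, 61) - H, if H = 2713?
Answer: -2591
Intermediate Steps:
F(q, y) = 2*y
F(49, 61) - H = 2*61 - 1*2713 = 122 - 2713 = -2591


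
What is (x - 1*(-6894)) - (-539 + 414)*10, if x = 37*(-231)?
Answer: -403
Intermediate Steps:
x = -8547
(x - 1*(-6894)) - (-539 + 414)*10 = (-8547 - 1*(-6894)) - (-539 + 414)*10 = (-8547 + 6894) - (-125)*10 = -1653 - 1*(-1250) = -1653 + 1250 = -403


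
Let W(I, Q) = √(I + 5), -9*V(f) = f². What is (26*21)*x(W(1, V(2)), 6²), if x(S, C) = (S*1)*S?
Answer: 3276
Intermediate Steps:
V(f) = -f²/9
W(I, Q) = √(5 + I)
x(S, C) = S² (x(S, C) = S*S = S²)
(26*21)*x(W(1, V(2)), 6²) = (26*21)*(√(5 + 1))² = 546*(√6)² = 546*6 = 3276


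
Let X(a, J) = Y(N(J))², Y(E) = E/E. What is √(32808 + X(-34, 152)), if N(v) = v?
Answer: √32809 ≈ 181.13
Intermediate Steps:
Y(E) = 1
X(a, J) = 1 (X(a, J) = 1² = 1)
√(32808 + X(-34, 152)) = √(32808 + 1) = √32809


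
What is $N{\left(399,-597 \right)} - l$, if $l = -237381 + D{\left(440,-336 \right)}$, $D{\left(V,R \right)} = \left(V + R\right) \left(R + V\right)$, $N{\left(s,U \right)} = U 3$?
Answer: $224774$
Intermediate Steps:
$N{\left(s,U \right)} = 3 U$
$D{\left(V,R \right)} = \left(R + V\right)^{2}$ ($D{\left(V,R \right)} = \left(R + V\right) \left(R + V\right) = \left(R + V\right)^{2}$)
$l = -226565$ ($l = -237381 + \left(-336 + 440\right)^{2} = -237381 + 104^{2} = -237381 + 10816 = -226565$)
$N{\left(399,-597 \right)} - l = 3 \left(-597\right) - -226565 = -1791 + 226565 = 224774$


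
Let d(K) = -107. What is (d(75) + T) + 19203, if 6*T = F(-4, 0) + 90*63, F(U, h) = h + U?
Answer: 60121/3 ≈ 20040.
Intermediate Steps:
F(U, h) = U + h
T = 2833/3 (T = ((-4 + 0) + 90*63)/6 = (-4 + 5670)/6 = (1/6)*5666 = 2833/3 ≈ 944.33)
(d(75) + T) + 19203 = (-107 + 2833/3) + 19203 = 2512/3 + 19203 = 60121/3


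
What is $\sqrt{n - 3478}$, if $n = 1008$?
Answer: $i \sqrt{2470} \approx 49.699 i$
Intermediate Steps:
$\sqrt{n - 3478} = \sqrt{1008 - 3478} = \sqrt{-2470} = i \sqrt{2470}$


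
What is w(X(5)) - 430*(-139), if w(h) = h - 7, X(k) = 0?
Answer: 59763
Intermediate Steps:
w(h) = -7 + h
w(X(5)) - 430*(-139) = (-7 + 0) - 430*(-139) = -7 + 59770 = 59763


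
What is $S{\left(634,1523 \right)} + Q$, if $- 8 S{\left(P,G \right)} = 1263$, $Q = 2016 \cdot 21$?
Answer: $\frac{337425}{8} \approx 42178.0$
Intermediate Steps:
$Q = 42336$
$S{\left(P,G \right)} = - \frac{1263}{8}$ ($S{\left(P,G \right)} = \left(- \frac{1}{8}\right) 1263 = - \frac{1263}{8}$)
$S{\left(634,1523 \right)} + Q = - \frac{1263}{8} + 42336 = \frac{337425}{8}$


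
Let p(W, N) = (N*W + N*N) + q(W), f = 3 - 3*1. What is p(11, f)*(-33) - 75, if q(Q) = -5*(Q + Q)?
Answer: 3555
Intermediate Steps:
q(Q) = -10*Q
f = 0 (f = 3 - 3 = 0)
p(W, N) = N**2 - 10*W + N*W (p(W, N) = (N*W + N*N) - 10*W = (N*W + N**2) - 10*W = (N**2 + N*W) - 10*W = N**2 - 10*W + N*W)
p(11, f)*(-33) - 75 = (0**2 - 10*11 + 0*11)*(-33) - 75 = (0 - 110 + 0)*(-33) - 75 = -110*(-33) - 75 = 3630 - 75 = 3555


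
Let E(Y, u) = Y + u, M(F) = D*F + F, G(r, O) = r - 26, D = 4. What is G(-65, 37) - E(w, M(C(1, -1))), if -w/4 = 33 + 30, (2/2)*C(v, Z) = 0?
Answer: 161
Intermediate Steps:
G(r, O) = -26 + r
C(v, Z) = 0
w = -252 (w = -4*(33 + 30) = -4*63 = -252)
M(F) = 5*F (M(F) = 4*F + F = 5*F)
G(-65, 37) - E(w, M(C(1, -1))) = (-26 - 65) - (-252 + 5*0) = -91 - (-252 + 0) = -91 - 1*(-252) = -91 + 252 = 161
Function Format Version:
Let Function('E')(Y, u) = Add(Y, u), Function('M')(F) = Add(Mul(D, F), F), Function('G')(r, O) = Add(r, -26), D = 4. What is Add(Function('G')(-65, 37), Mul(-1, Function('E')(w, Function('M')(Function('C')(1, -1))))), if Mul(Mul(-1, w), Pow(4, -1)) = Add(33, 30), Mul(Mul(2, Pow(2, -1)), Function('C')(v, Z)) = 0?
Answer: 161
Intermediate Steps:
Function('G')(r, O) = Add(-26, r)
Function('C')(v, Z) = 0
w = -252 (w = Mul(-4, Add(33, 30)) = Mul(-4, 63) = -252)
Function('M')(F) = Mul(5, F) (Function('M')(F) = Add(Mul(4, F), F) = Mul(5, F))
Add(Function('G')(-65, 37), Mul(-1, Function('E')(w, Function('M')(Function('C')(1, -1))))) = Add(Add(-26, -65), Mul(-1, Add(-252, Mul(5, 0)))) = Add(-91, Mul(-1, Add(-252, 0))) = Add(-91, Mul(-1, -252)) = Add(-91, 252) = 161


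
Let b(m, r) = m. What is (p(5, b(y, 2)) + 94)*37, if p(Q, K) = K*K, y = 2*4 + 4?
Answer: 8806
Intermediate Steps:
y = 12 (y = 8 + 4 = 12)
p(Q, K) = K**2
(p(5, b(y, 2)) + 94)*37 = (12**2 + 94)*37 = (144 + 94)*37 = 238*37 = 8806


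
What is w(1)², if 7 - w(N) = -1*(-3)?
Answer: 16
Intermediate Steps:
w(N) = 4 (w(N) = 7 - (-1)*(-3) = 7 - 1*3 = 7 - 3 = 4)
w(1)² = 4² = 16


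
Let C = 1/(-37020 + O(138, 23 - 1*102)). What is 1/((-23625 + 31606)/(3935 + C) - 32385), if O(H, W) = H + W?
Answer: -145441534/4709829092849 ≈ -3.0880e-5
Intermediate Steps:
C = -1/36961 (C = 1/(-37020 + (138 + (23 - 1*102))) = 1/(-37020 + (138 + (23 - 102))) = 1/(-37020 + (138 - 79)) = 1/(-37020 + 59) = 1/(-36961) = -1/36961 ≈ -2.7056e-5)
1/((-23625 + 31606)/(3935 + C) - 32385) = 1/((-23625 + 31606)/(3935 - 1/36961) - 32385) = 1/(7981/(145441534/36961) - 32385) = 1/(7981*(36961/145441534) - 32385) = 1/(294985741/145441534 - 32385) = 1/(-4709829092849/145441534) = -145441534/4709829092849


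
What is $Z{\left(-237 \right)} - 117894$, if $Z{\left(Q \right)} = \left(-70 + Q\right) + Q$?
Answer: $-118438$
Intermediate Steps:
$Z{\left(Q \right)} = -70 + 2 Q$
$Z{\left(-237 \right)} - 117894 = \left(-70 + 2 \left(-237\right)\right) - 117894 = \left(-70 - 474\right) - 117894 = -544 - 117894 = -118438$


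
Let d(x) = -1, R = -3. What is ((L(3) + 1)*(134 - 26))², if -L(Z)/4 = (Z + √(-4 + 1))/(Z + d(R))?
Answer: 151632 + 233280*I*√3 ≈ 1.5163e+5 + 4.0405e+5*I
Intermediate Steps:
L(Z) = -4*(Z + I*√3)/(-1 + Z) (L(Z) = -4*(Z + √(-4 + 1))/(Z - 1) = -4*(Z + √(-3))/(-1 + Z) = -4*(Z + I*√3)/(-1 + Z))
((L(3) + 1)*(134 - 26))² = ((4*(-1*3 - I*√3)/(-1 + 3) + 1)*(134 - 26))² = ((4*(-3 - I*√3)/2 + 1)*108)² = ((4*(½)*(-3 - I*√3) + 1)*108)² = (((-6 - 2*I*√3) + 1)*108)² = ((-5 - 2*I*√3)*108)² = (-540 - 216*I*√3)²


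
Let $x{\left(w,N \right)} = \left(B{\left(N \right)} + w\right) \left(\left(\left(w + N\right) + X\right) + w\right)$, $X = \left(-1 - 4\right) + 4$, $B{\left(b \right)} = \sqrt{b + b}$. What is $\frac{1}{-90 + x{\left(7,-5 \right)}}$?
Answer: $- \frac{17}{898} - \frac{2 i \sqrt{10}}{449} \approx -0.018931 - 0.014086 i$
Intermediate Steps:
$B{\left(b \right)} = \sqrt{2} \sqrt{b}$ ($B{\left(b \right)} = \sqrt{2 b} = \sqrt{2} \sqrt{b}$)
$X = -1$ ($X = -5 + 4 = -1$)
$x{\left(w,N \right)} = \left(w + \sqrt{2} \sqrt{N}\right) \left(-1 + N + 2 w\right)$ ($x{\left(w,N \right)} = \left(\sqrt{2} \sqrt{N} + w\right) \left(\left(\left(w + N\right) - 1\right) + w\right) = \left(w + \sqrt{2} \sqrt{N}\right) \left(\left(\left(N + w\right) - 1\right) + w\right) = \left(w + \sqrt{2} \sqrt{N}\right) \left(\left(-1 + N + w\right) + w\right) = \left(w + \sqrt{2} \sqrt{N}\right) \left(-1 + N + 2 w\right)$)
$\frac{1}{-90 + x{\left(7,-5 \right)}} = \frac{1}{-90 + \left(\left(-1\right) 7 + 2 \cdot 7^{2} - 35 + \sqrt{2} \left(-5\right)^{\frac{3}{2}} - \sqrt{2} \sqrt{-5} + 2 \cdot 7 \sqrt{2} \sqrt{-5}\right)} = \frac{1}{-90 + \left(-7 + 2 \cdot 49 - 35 + \sqrt{2} \left(- 5 i \sqrt{5}\right) - \sqrt{2} i \sqrt{5} + 2 \cdot 7 \sqrt{2} i \sqrt{5}\right)} = \frac{1}{-90 - \left(-56 - 8 i \sqrt{10}\right)} = \frac{1}{-90 + \left(56 + 8 i \sqrt{10}\right)} = \frac{1}{-34 + 8 i \sqrt{10}}$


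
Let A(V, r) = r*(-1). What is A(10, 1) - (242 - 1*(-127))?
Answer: -370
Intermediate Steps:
A(V, r) = -r
A(10, 1) - (242 - 1*(-127)) = -1*1 - (242 - 1*(-127)) = -1 - (242 + 127) = -1 - 1*369 = -1 - 369 = -370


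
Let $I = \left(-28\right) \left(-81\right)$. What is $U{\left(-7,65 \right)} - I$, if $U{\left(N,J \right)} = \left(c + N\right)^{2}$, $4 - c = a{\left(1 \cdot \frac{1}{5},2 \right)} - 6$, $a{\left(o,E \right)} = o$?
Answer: $- \frac{56504}{25} \approx -2260.2$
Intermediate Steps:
$c = \frac{49}{5}$ ($c = 4 - \left(1 \cdot \frac{1}{5} - 6\right) = 4 - \left(\frac{1}{5} - 6\right) = 4 - - \frac{29}{5} = 4 + \frac{29}{5} = \frac{49}{5} \approx 9.8$)
$I = 2268$
$U{\left(N,J \right)} = \left(\frac{49}{5} + N\right)^{2}$
$U{\left(-7,65 \right)} - I = \frac{\left(49 + 5 \left(-7\right)\right)^{2}}{25} - 2268 = \frac{\left(49 - 35\right)^{2}}{25} - 2268 = \frac{14^{2}}{25} - 2268 = \frac{1}{25} \cdot 196 - 2268 = \frac{196}{25} - 2268 = - \frac{56504}{25}$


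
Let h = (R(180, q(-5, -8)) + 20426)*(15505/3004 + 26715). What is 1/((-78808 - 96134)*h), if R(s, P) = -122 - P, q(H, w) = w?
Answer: -751/71305953241840740 ≈ -1.0532e-14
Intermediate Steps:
h = 407597679470/751 (h = ((-122 - 1*(-8)) + 20426)*(15505/3004 + 26715) = ((-122 + 8) + 20426)*(15505*(1/3004) + 26715) = (-114 + 20426)*(15505/3004 + 26715) = 20312*(80267365/3004) = 407597679470/751 ≈ 5.4274e+8)
1/((-78808 - 96134)*h) = 1/((-78808 - 96134)*(407597679470/751)) = (751/407597679470)/(-174942) = -1/174942*751/407597679470 = -751/71305953241840740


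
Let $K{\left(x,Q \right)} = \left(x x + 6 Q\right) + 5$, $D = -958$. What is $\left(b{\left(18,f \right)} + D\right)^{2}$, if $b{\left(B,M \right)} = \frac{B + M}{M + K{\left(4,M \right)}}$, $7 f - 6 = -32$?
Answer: $\frac{45239076}{49} \approx 9.2325 \cdot 10^{5}$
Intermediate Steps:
$f = - \frac{26}{7}$ ($f = \frac{6}{7} + \frac{1}{7} \left(-32\right) = \frac{6}{7} - \frac{32}{7} = - \frac{26}{7} \approx -3.7143$)
$K{\left(x,Q \right)} = 5 + x^{2} + 6 Q$ ($K{\left(x,Q \right)} = \left(x^{2} + 6 Q\right) + 5 = 5 + x^{2} + 6 Q$)
$b{\left(B,M \right)} = \frac{B + M}{21 + 7 M}$ ($b{\left(B,M \right)} = \frac{B + M}{M + \left(5 + 4^{2} + 6 M\right)} = \frac{B + M}{M + \left(5 + 16 + 6 M\right)} = \frac{B + M}{M + \left(21 + 6 M\right)} = \frac{B + M}{21 + 7 M}$)
$\left(b{\left(18,f \right)} + D\right)^{2} = \left(\frac{18 - \frac{26}{7}}{7 \left(3 - \frac{26}{7}\right)} - 958\right)^{2} = \left(\frac{1}{7} \frac{1}{- \frac{5}{7}} \cdot \frac{100}{7} - 958\right)^{2} = \left(\frac{1}{7} \left(- \frac{7}{5}\right) \frac{100}{7} - 958\right)^{2} = \left(- \frac{20}{7} - 958\right)^{2} = \left(- \frac{6726}{7}\right)^{2} = \frac{45239076}{49}$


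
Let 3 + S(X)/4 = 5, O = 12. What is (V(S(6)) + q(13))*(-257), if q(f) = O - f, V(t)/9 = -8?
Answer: 18761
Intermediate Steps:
S(X) = 8 (S(X) = -12 + 4*5 = -12 + 20 = 8)
V(t) = -72 (V(t) = 9*(-8) = -72)
q(f) = 12 - f
(V(S(6)) + q(13))*(-257) = (-72 + (12 - 1*13))*(-257) = (-72 + (12 - 13))*(-257) = (-72 - 1)*(-257) = -73*(-257) = 18761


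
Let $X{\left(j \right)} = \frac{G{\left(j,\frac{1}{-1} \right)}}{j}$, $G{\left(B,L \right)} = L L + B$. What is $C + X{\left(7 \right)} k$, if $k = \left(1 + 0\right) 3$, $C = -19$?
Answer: $- \frac{109}{7} \approx -15.571$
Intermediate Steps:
$G{\left(B,L \right)} = B + L^{2}$ ($G{\left(B,L \right)} = L^{2} + B = B + L^{2}$)
$k = 3$ ($k = 1 \cdot 3 = 3$)
$X{\left(j \right)} = \frac{1 + j}{j}$ ($X{\left(j \right)} = \frac{j + \left(\frac{1}{-1}\right)^{2}}{j} = \frac{j + \left(-1\right)^{2}}{j} = \frac{j + 1}{j} = \frac{1 + j}{j}$)
$C + X{\left(7 \right)} k = -19 + \frac{1 + 7}{7} \cdot 3 = -19 + \frac{1}{7} \cdot 8 \cdot 3 = -19 + \frac{8}{7} \cdot 3 = -19 + \frac{24}{7} = - \frac{109}{7}$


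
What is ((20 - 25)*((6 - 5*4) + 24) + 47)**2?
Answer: 9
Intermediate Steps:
((20 - 25)*((6 - 5*4) + 24) + 47)**2 = (-5*((6 - 1*20) + 24) + 47)**2 = (-5*((6 - 20) + 24) + 47)**2 = (-5*(-14 + 24) + 47)**2 = (-5*10 + 47)**2 = (-50 + 47)**2 = (-3)**2 = 9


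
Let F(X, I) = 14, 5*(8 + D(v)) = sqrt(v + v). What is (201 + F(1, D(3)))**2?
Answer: 46225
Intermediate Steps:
D(v) = -8 + sqrt(2)*sqrt(v)/5 (D(v) = -8 + sqrt(v + v)/5 = -8 + sqrt(2*v)/5 = -8 + (sqrt(2)*sqrt(v))/5 = -8 + sqrt(2)*sqrt(v)/5)
(201 + F(1, D(3)))**2 = (201 + 14)**2 = 215**2 = 46225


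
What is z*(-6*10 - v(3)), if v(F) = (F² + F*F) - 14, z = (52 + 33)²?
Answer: -462400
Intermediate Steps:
z = 7225 (z = 85² = 7225)
v(F) = -14 + 2*F² (v(F) = (F² + F²) - 14 = 2*F² - 14 = -14 + 2*F²)
z*(-6*10 - v(3)) = 7225*(-6*10 - (-14 + 2*3²)) = 7225*(-60 - (-14 + 2*9)) = 7225*(-60 - (-14 + 18)) = 7225*(-60 - 1*4) = 7225*(-60 - 4) = 7225*(-64) = -462400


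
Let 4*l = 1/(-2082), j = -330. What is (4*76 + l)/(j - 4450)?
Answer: -2531711/39807840 ≈ -0.063598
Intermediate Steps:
l = -1/8328 (l = (¼)/(-2082) = (¼)*(-1/2082) = -1/8328 ≈ -0.00012008)
(4*76 + l)/(j - 4450) = (4*76 - 1/8328)/(-330 - 4450) = (304 - 1/8328)/(-4780) = (2531711/8328)*(-1/4780) = -2531711/39807840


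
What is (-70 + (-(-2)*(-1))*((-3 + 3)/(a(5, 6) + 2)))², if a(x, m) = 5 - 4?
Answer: 4900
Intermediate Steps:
a(x, m) = 1
(-70 + (-(-2)*(-1))*((-3 + 3)/(a(5, 6) + 2)))² = (-70 + (-(-2)*(-1))*((-3 + 3)/(1 + 2)))² = (-70 + (-1*2)*(0/3))² = (-70 - 0/3)² = (-70 - 2*0)² = (-70 + 0)² = (-70)² = 4900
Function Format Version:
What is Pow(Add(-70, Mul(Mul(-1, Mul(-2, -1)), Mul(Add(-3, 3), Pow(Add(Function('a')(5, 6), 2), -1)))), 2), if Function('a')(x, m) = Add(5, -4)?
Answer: 4900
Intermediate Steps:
Function('a')(x, m) = 1
Pow(Add(-70, Mul(Mul(-1, Mul(-2, -1)), Mul(Add(-3, 3), Pow(Add(Function('a')(5, 6), 2), -1)))), 2) = Pow(Add(-70, Mul(Mul(-1, Mul(-2, -1)), Mul(Add(-3, 3), Pow(Add(1, 2), -1)))), 2) = Pow(Add(-70, Mul(Mul(-1, 2), Mul(0, Pow(3, -1)))), 2) = Pow(Add(-70, Mul(-2, Mul(0, Rational(1, 3)))), 2) = Pow(Add(-70, Mul(-2, 0)), 2) = Pow(Add(-70, 0), 2) = Pow(-70, 2) = 4900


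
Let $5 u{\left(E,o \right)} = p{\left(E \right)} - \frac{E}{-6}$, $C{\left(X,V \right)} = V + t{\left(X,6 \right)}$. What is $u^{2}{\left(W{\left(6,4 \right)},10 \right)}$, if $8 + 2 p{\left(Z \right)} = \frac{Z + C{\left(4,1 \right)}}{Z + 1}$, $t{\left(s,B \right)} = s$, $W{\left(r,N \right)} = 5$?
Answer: $\frac{49}{225} \approx 0.21778$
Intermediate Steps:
$C{\left(X,V \right)} = V + X$
$p{\left(Z \right)} = -4 + \frac{5 + Z}{2 \left(1 + Z\right)}$ ($p{\left(Z \right)} = -4 + \frac{\left(Z + \left(1 + 4\right)\right) \frac{1}{Z + 1}}{2} = -4 + \frac{\left(Z + 5\right) \frac{1}{1 + Z}}{2} = -4 + \frac{\left(5 + Z\right) \frac{1}{1 + Z}}{2} = -4 + \frac{\frac{1}{1 + Z} \left(5 + Z\right)}{2} = -4 + \frac{5 + Z}{2 \left(1 + Z\right)}$)
$u{\left(E,o \right)} = \frac{E}{30} + \frac{-3 - 7 E}{10 \left(1 + E\right)}$ ($u{\left(E,o \right)} = \frac{\frac{-3 - 7 E}{2 \left(1 + E\right)} - \frac{E}{-6}}{5} = \frac{\frac{-3 - 7 E}{2 \left(1 + E\right)} - E \left(- \frac{1}{6}\right)}{5} = \frac{\frac{-3 - 7 E}{2 \left(1 + E\right)} - - \frac{E}{6}}{5} = \frac{\frac{-3 - 7 E}{2 \left(1 + E\right)} + \frac{E}{6}}{5} = \frac{\frac{E}{6} + \frac{-3 - 7 E}{2 \left(1 + E\right)}}{5} = \frac{E}{30} + \frac{-3 - 7 E}{10 \left(1 + E\right)}$)
$u^{2}{\left(W{\left(6,4 \right)},10 \right)} = \left(\frac{-9 + 5^{2} - 100}{30 \left(1 + 5\right)}\right)^{2} = \left(\frac{-9 + 25 - 100}{30 \cdot 6}\right)^{2} = \left(\frac{1}{30} \cdot \frac{1}{6} \left(-84\right)\right)^{2} = \left(- \frac{7}{15}\right)^{2} = \frac{49}{225}$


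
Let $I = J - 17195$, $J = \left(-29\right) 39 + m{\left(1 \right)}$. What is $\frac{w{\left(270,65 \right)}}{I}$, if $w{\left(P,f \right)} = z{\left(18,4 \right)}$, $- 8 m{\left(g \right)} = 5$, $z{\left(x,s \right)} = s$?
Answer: $- \frac{32}{146613} \approx -0.00021826$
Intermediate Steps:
$m{\left(g \right)} = - \frac{5}{8}$ ($m{\left(g \right)} = \left(- \frac{1}{8}\right) 5 = - \frac{5}{8}$)
$J = - \frac{9053}{8}$ ($J = \left(-29\right) 39 - \frac{5}{8} = -1131 - \frac{5}{8} = - \frac{9053}{8} \approx -1131.6$)
$w{\left(P,f \right)} = 4$
$I = - \frac{146613}{8}$ ($I = - \frac{9053}{8} - 17195 = - \frac{146613}{8} \approx -18327.0$)
$\frac{w{\left(270,65 \right)}}{I} = \frac{4}{- \frac{146613}{8}} = 4 \left(- \frac{8}{146613}\right) = - \frac{32}{146613}$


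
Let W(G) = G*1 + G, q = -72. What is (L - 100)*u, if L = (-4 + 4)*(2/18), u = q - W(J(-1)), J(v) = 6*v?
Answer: 6000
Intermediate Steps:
W(G) = 2*G (W(G) = G + G = 2*G)
u = -60 (u = -72 - 2*6*(-1) = -72 - 2*(-6) = -72 - 1*(-12) = -72 + 12 = -60)
L = 0 (L = 0*(2*(1/18)) = 0*(⅑) = 0)
(L - 100)*u = (0 - 100)*(-60) = -100*(-60) = 6000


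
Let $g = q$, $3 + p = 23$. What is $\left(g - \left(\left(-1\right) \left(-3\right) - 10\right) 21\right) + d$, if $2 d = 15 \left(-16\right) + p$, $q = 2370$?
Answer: $2407$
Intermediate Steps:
$p = 20$ ($p = -3 + 23 = 20$)
$g = 2370$
$d = -110$ ($d = \frac{15 \left(-16\right) + 20}{2} = \frac{-240 + 20}{2} = \frac{1}{2} \left(-220\right) = -110$)
$\left(g - \left(\left(-1\right) \left(-3\right) - 10\right) 21\right) + d = \left(2370 - \left(\left(-1\right) \left(-3\right) - 10\right) 21\right) - 110 = \left(2370 - \left(3 - 10\right) 21\right) - 110 = \left(2370 - \left(-7\right) 21\right) - 110 = \left(2370 - -147\right) - 110 = \left(2370 + 147\right) - 110 = 2517 - 110 = 2407$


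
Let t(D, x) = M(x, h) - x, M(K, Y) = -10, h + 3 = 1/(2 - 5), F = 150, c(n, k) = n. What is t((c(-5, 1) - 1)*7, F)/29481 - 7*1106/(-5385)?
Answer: 25264478/17639465 ≈ 1.4323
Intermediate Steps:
h = -10/3 (h = -3 + 1/(2 - 5) = -3 + 1/(-3) = -3 - ⅓ = -10/3 ≈ -3.3333)
t(D, x) = -10 - x
t((c(-5, 1) - 1)*7, F)/29481 - 7*1106/(-5385) = (-10 - 1*150)/29481 - 7*1106/(-5385) = (-10 - 150)*(1/29481) - 7742*(-1/5385) = -160*1/29481 + 7742/5385 = -160/29481 + 7742/5385 = 25264478/17639465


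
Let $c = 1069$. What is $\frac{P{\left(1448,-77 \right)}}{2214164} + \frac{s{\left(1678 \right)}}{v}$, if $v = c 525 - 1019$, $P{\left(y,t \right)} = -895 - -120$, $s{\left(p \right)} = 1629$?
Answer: $\frac{1586356753}{620193978892} \approx 0.0025578$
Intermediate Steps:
$P{\left(y,t \right)} = -775$ ($P{\left(y,t \right)} = -895 + 120 = -775$)
$v = 560206$ ($v = 1069 \cdot 525 - 1019 = 561225 - 1019 = 560206$)
$\frac{P{\left(1448,-77 \right)}}{2214164} + \frac{s{\left(1678 \right)}}{v} = - \frac{775}{2214164} + \frac{1629}{560206} = \frac{1586356753}{620193978892}$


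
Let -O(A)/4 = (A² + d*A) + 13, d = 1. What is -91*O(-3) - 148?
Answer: 6768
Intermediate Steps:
O(A) = -52 - 4*A - 4*A² (O(A) = -4*((A² + 1*A) + 13) = -4*((A² + A) + 13) = -4*((A + A²) + 13) = -4*(13 + A + A²) = -52 - 4*A - 4*A²)
-91*O(-3) - 148 = -91*(-52 - 4*(-3) - 4*(-3)²) - 148 = -91*(-52 + 12 - 4*9) - 148 = -91*(-52 + 12 - 36) - 148 = -91*(-76) - 148 = 6916 - 148 = 6768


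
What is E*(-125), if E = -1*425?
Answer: 53125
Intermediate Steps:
E = -425
E*(-125) = -425*(-125) = 53125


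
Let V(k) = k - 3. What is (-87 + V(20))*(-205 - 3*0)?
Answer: 14350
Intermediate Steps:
V(k) = -3 + k
(-87 + V(20))*(-205 - 3*0) = (-87 + (-3 + 20))*(-205 - 3*0) = (-87 + 17)*(-205 + 0) = -70*(-205) = 14350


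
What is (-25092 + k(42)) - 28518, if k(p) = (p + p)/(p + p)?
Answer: -53609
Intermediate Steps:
k(p) = 1 (k(p) = (2*p)/((2*p)) = (2*p)*(1/(2*p)) = 1)
(-25092 + k(42)) - 28518 = (-25092 + 1) - 28518 = -25091 - 28518 = -53609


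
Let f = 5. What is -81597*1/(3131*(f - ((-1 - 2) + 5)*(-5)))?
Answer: -27199/15655 ≈ -1.7374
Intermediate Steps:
-81597*1/(3131*(f - ((-1 - 2) + 5)*(-5))) = -81597*1/(3131*(5 - ((-1 - 2) + 5)*(-5))) = -81597*1/(3131*(5 - (-3 + 5)*(-5))) = -81597*1/(3131*(5 - 2*(-5))) = -81597*1/(3131*(5 - 1*(-10))) = -81597*1/(3131*(5 + 10)) = -81597/((15*101)*31) = -81597/(1515*31) = -81597/46965 = -81597*1/46965 = -27199/15655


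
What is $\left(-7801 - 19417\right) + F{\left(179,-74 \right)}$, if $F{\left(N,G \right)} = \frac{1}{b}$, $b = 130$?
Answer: $- \frac{3538339}{130} \approx -27218.0$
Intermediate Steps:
$F{\left(N,G \right)} = \frac{1}{130}$
$\left(-7801 - 19417\right) + F{\left(179,-74 \right)} = \left(-7801 - 19417\right) + \frac{1}{130} = -27218 + \frac{1}{130} = - \frac{3538339}{130}$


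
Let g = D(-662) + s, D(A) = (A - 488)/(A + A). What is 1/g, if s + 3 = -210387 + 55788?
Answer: -662/102345949 ≈ -6.4683e-6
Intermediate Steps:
D(A) = (-488 + A)/(2*A) (D(A) = (-488 + A)/((2*A)) = (-488 + A)*(1/(2*A)) = (-488 + A)/(2*A))
s = -154602 (s = -3 + (-210387 + 55788) = -3 - 154599 = -154602)
g = -102345949/662 (g = (1/2)*(-488 - 662)/(-662) - 154602 = (1/2)*(-1/662)*(-1150) - 154602 = 575/662 - 154602 = -102345949/662 ≈ -1.5460e+5)
1/g = 1/(-102345949/662) = -662/102345949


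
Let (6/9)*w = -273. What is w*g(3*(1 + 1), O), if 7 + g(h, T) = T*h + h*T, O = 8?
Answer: -72891/2 ≈ -36446.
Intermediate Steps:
g(h, T) = -7 + 2*T*h (g(h, T) = -7 + (T*h + h*T) = -7 + (T*h + T*h) = -7 + 2*T*h)
w = -819/2 (w = (3/2)*(-273) = -819/2 ≈ -409.50)
w*g(3*(1 + 1), O) = -819*(-7 + 2*8*(3*(1 + 1)))/2 = -819*(-7 + 2*8*(3*2))/2 = -819*(-7 + 2*8*6)/2 = -819*(-7 + 96)/2 = -819/2*89 = -72891/2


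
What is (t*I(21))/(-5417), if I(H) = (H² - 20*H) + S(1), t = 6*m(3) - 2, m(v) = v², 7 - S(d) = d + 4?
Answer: -1196/5417 ≈ -0.22079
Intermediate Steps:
S(d) = 3 - d (S(d) = 7 - (d + 4) = 7 - (4 + d) = 7 + (-4 - d) = 3 - d)
t = 52 (t = 6*3² - 2 = 6*9 - 2 = 54 - 2 = 52)
I(H) = 2 + H² - 20*H (I(H) = (H² - 20*H) + (3 - 1*1) = (H² - 20*H) + (3 - 1) = (H² - 20*H) + 2 = 2 + H² - 20*H)
(t*I(21))/(-5417) = (52*(2 + 21² - 20*21))/(-5417) = (52*(2 + 441 - 420))*(-1/5417) = (52*23)*(-1/5417) = 1196*(-1/5417) = -1196/5417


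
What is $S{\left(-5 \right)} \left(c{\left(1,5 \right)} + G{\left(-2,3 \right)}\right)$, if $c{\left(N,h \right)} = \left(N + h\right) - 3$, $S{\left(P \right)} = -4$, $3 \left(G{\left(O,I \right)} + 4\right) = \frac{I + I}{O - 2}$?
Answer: $6$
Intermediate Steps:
$G{\left(O,I \right)} = -4 + \frac{2 I}{3 \left(-2 + O\right)}$ ($G{\left(O,I \right)} = -4 + \frac{\left(I + I\right) \frac{1}{O - 2}}{3} = -4 + \frac{2 I \frac{1}{-2 + O}}{3} = -4 + \frac{2 I}{3 \left(-2 + O\right)}$)
$c{\left(N,h \right)} = -3 + N + h$
$S{\left(-5 \right)} \left(c{\left(1,5 \right)} + G{\left(-2,3 \right)}\right) = - 4 \left(\left(-3 + 1 + 5\right) + \frac{2 \left(12 + 3 - -12\right)}{3 \left(-2 - 2\right)}\right) = - 4 \left(3 + \frac{2 \left(12 + 3 + 12\right)}{3 \left(-4\right)}\right) = - 4 \left(3 + \frac{2}{3} \left(- \frac{1}{4}\right) 27\right) = - 4 \left(3 - \frac{9}{2}\right) = \left(-4\right) \left(- \frac{3}{2}\right) = 6$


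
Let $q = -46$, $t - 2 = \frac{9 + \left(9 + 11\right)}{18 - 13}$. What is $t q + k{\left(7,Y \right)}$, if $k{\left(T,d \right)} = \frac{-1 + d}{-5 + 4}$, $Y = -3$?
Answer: $- \frac{1774}{5} \approx -354.8$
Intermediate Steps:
$t = \frac{39}{5}$ ($t = 2 + \frac{9 + \left(9 + 11\right)}{18 - 13} = 2 + \frac{9 + 20}{5} = 2 + 29 \cdot \frac{1}{5} = 2 + \frac{29}{5} = \frac{39}{5} \approx 7.8$)
$k{\left(T,d \right)} = 1 - d$ ($k{\left(T,d \right)} = \frac{-1 + d}{-1} = \left(-1 + d\right) \left(-1\right) = 1 - d$)
$t q + k{\left(7,Y \right)} = \frac{39}{5} \left(-46\right) + \left(1 - -3\right) = - \frac{1794}{5} + \left(1 + 3\right) = - \frac{1794}{5} + 4 = - \frac{1774}{5}$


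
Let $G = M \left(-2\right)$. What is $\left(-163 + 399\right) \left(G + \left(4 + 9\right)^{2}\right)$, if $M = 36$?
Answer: $22892$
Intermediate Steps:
$G = -72$ ($G = 36 \left(-2\right) = -72$)
$\left(-163 + 399\right) \left(G + \left(4 + 9\right)^{2}\right) = \left(-163 + 399\right) \left(-72 + \left(4 + 9\right)^{2}\right) = 236 \left(-72 + 13^{2}\right) = 236 \left(-72 + 169\right) = 236 \cdot 97 = 22892$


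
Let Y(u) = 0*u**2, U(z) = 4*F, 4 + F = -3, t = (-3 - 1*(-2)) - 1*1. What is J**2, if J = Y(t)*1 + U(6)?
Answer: 784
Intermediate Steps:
t = -2 (t = (-3 + 2) - 1 = -1 - 1 = -2)
F = -7 (F = -4 - 3 = -7)
U(z) = -28 (U(z) = 4*(-7) = -28)
Y(u) = 0
J = -28 (J = 0*1 - 28 = 0 - 28 = -28)
J**2 = (-28)**2 = 784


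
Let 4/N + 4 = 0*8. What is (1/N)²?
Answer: 1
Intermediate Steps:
N = -1 (N = 4/(-4 + 0*8) = 4/(-4 + 0) = 4/(-4) = 4*(-¼) = -1)
(1/N)² = (1/(-1))² = (-1)² = 1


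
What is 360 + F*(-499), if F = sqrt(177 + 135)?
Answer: 360 - 998*sqrt(78) ≈ -8454.1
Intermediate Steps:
F = 2*sqrt(78) (F = sqrt(312) = 2*sqrt(78) ≈ 17.664)
360 + F*(-499) = 360 + (2*sqrt(78))*(-499) = 360 - 998*sqrt(78)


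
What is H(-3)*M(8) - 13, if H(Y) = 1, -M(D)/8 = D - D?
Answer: -13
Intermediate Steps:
M(D) = 0 (M(D) = -8*(D - D) = -8*0 = 0)
H(-3)*M(8) - 13 = 1*0 - 13 = 0 - 13 = -13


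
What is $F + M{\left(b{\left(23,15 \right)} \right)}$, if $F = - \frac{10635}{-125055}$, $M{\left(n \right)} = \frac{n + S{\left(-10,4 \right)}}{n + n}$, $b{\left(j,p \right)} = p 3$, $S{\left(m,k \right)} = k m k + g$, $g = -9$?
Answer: $- \frac{161663}{125055} \approx -1.2927$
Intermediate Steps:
$S{\left(m,k \right)} = -9 + m k^{2}$ ($S{\left(m,k \right)} = k m k - 9 = m k^{2} - 9 = -9 + m k^{2}$)
$b{\left(j,p \right)} = 3 p$
$M{\left(n \right)} = \frac{-169 + n}{2 n}$ ($M{\left(n \right)} = \frac{n - \left(9 + 10 \cdot 4^{2}\right)}{n + n} = \frac{n - 169}{2 n} = \left(n - 169\right) \frac{1}{2 n} = \left(-169 + n\right) \frac{1}{2 n} = \frac{-169 + n}{2 n}$)
$F = \frac{709}{8337}$ ($F = \left(-10635\right) \left(- \frac{1}{125055}\right) = \frac{709}{8337} \approx 0.085043$)
$F + M{\left(b{\left(23,15 \right)} \right)} = \frac{709}{8337} + \frac{-169 + 3 \cdot 15}{2 \cdot 3 \cdot 15} = \frac{709}{8337} + \frac{-169 + 45}{2 \cdot 45} = \frac{709}{8337} + \frac{1}{2} \cdot \frac{1}{45} \left(-124\right) = \frac{709}{8337} - \frac{62}{45} = - \frac{161663}{125055}$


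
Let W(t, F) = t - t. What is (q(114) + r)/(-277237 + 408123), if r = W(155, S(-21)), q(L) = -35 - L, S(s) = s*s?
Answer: -149/130886 ≈ -0.0011384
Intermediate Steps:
S(s) = s²
W(t, F) = 0
r = 0
(q(114) + r)/(-277237 + 408123) = ((-35 - 1*114) + 0)/(-277237 + 408123) = ((-35 - 114) + 0)/130886 = (-149 + 0)*(1/130886) = -149*1/130886 = -149/130886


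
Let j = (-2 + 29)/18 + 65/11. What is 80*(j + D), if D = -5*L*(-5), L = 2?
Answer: 50520/11 ≈ 4592.7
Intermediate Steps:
j = 163/22 (j = 27*(1/18) + 65*(1/11) = 3/2 + 65/11 = 163/22 ≈ 7.4091)
D = 50 (D = -5*2*(-5) = -10*(-5) = 50)
80*(j + D) = 80*(163/22 + 50) = 80*(1263/22) = 50520/11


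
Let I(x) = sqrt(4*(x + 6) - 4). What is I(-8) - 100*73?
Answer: -7300 + 2*I*sqrt(3) ≈ -7300.0 + 3.4641*I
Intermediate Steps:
I(x) = sqrt(20 + 4*x) (I(x) = sqrt(4*(6 + x) - 4) = sqrt((24 + 4*x) - 4) = sqrt(20 + 4*x))
I(-8) - 100*73 = 2*sqrt(5 - 8) - 100*73 = 2*sqrt(-3) - 7300 = 2*(I*sqrt(3)) - 7300 = 2*I*sqrt(3) - 7300 = -7300 + 2*I*sqrt(3)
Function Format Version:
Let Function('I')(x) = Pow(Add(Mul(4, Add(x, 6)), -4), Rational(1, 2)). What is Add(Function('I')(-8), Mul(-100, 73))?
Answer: Add(-7300, Mul(2, I, Pow(3, Rational(1, 2)))) ≈ Add(-7300.0, Mul(3.4641, I))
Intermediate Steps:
Function('I')(x) = Pow(Add(20, Mul(4, x)), Rational(1, 2)) (Function('I')(x) = Pow(Add(Mul(4, Add(6, x)), -4), Rational(1, 2)) = Pow(Add(Add(24, Mul(4, x)), -4), Rational(1, 2)) = Pow(Add(20, Mul(4, x)), Rational(1, 2)))
Add(Function('I')(-8), Mul(-100, 73)) = Add(Mul(2, Pow(Add(5, -8), Rational(1, 2))), Mul(-100, 73)) = Add(Mul(2, Pow(-3, Rational(1, 2))), -7300) = Add(Mul(2, Mul(I, Pow(3, Rational(1, 2)))), -7300) = Add(Mul(2, I, Pow(3, Rational(1, 2))), -7300) = Add(-7300, Mul(2, I, Pow(3, Rational(1, 2))))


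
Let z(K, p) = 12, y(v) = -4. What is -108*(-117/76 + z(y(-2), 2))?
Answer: -21465/19 ≈ -1129.7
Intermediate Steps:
-108*(-117/76 + z(y(-2), 2)) = -108*(-117/76 + 12) = -108*795/76 = -21465/19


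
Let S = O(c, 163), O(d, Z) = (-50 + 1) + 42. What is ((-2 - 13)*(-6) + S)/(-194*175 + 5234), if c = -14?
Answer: -83/28716 ≈ -0.0028904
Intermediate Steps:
O(d, Z) = -7 (O(d, Z) = -49 + 42 = -7)
S = -7
((-2 - 13)*(-6) + S)/(-194*175 + 5234) = ((-2 - 13)*(-6) - 7)/(-194*175 + 5234) = (-15*(-6) - 7)/(-33950 + 5234) = (90 - 7)/(-28716) = 83*(-1/28716) = -83/28716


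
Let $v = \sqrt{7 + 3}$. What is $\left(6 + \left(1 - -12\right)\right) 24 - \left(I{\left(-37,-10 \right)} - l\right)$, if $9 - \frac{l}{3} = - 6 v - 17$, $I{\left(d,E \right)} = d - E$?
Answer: $561 + 18 \sqrt{10} \approx 617.92$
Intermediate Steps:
$v = \sqrt{10} \approx 3.1623$
$l = 78 + 18 \sqrt{10}$ ($l = 27 - 3 \left(- 6 \sqrt{10} - 17\right) = 27 - 3 \left(-17 - 6 \sqrt{10}\right) = 27 + \left(51 + 18 \sqrt{10}\right) = 78 + 18 \sqrt{10} \approx 134.92$)
$\left(6 + \left(1 - -12\right)\right) 24 - \left(I{\left(-37,-10 \right)} - l\right) = \left(6 + \left(1 - -12\right)\right) 24 - \left(\left(-37 - -10\right) - \left(78 + 18 \sqrt{10}\right)\right) = \left(6 + \left(1 + 12\right)\right) 24 - \left(\left(-37 + 10\right) - \left(78 + 18 \sqrt{10}\right)\right) = \left(6 + 13\right) 24 - \left(-27 - \left(78 + 18 \sqrt{10}\right)\right) = 19 \cdot 24 - \left(-105 - 18 \sqrt{10}\right) = 456 + \left(105 + 18 \sqrt{10}\right) = 561 + 18 \sqrt{10}$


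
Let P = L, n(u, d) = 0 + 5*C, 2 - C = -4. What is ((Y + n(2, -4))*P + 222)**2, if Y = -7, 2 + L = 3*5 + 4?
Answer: 375769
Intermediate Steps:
C = 6 (C = 2 - 1*(-4) = 2 + 4 = 6)
n(u, d) = 30 (n(u, d) = 0 + 5*6 = 0 + 30 = 30)
L = 17 (L = -2 + (3*5 + 4) = -2 + (15 + 4) = -2 + 19 = 17)
P = 17
((Y + n(2, -4))*P + 222)**2 = ((-7 + 30)*17 + 222)**2 = (23*17 + 222)**2 = (391 + 222)**2 = 613**2 = 375769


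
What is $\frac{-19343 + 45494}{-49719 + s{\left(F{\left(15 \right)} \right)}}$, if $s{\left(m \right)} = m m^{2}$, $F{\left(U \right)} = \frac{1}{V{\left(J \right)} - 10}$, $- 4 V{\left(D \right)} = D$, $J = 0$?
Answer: $- \frac{26151000}{49719001} \approx -0.52598$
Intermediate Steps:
$V{\left(D \right)} = - \frac{D}{4}$
$F{\left(U \right)} = - \frac{1}{10}$ ($F{\left(U \right)} = \frac{1}{\left(- \frac{1}{4}\right) 0 - 10} = \frac{1}{0 - 10} = \frac{1}{-10} = - \frac{1}{10}$)
$s{\left(m \right)} = m^{3}$
$\frac{-19343 + 45494}{-49719 + s{\left(F{\left(15 \right)} \right)}} = \frac{-19343 + 45494}{-49719 + \left(- \frac{1}{10}\right)^{3}} = \frac{26151}{-49719 - \frac{1}{1000}} = \frac{26151}{- \frac{49719001}{1000}} = 26151 \left(- \frac{1000}{49719001}\right) = - \frac{26151000}{49719001}$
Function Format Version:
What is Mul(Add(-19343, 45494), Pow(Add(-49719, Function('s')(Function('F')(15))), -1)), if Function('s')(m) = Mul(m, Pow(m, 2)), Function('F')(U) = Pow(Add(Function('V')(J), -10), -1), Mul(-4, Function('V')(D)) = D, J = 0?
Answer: Rational(-26151000, 49719001) ≈ -0.52598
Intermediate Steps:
Function('V')(D) = Mul(Rational(-1, 4), D)
Function('F')(U) = Rational(-1, 10) (Function('F')(U) = Pow(Add(Mul(Rational(-1, 4), 0), -10), -1) = Pow(Add(0, -10), -1) = Pow(-10, -1) = Rational(-1, 10))
Function('s')(m) = Pow(m, 3)
Mul(Add(-19343, 45494), Pow(Add(-49719, Function('s')(Function('F')(15))), -1)) = Mul(Add(-19343, 45494), Pow(Add(-49719, Pow(Rational(-1, 10), 3)), -1)) = Mul(26151, Pow(Add(-49719, Rational(-1, 1000)), -1)) = Mul(26151, Pow(Rational(-49719001, 1000), -1)) = Mul(26151, Rational(-1000, 49719001)) = Rational(-26151000, 49719001)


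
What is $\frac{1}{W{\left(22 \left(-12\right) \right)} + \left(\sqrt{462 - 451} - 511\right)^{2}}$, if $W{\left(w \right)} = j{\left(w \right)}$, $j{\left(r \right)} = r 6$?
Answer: $\frac{64887}{16838418745} + \frac{511 \sqrt{11}}{33676837490} \approx 3.9038 \cdot 10^{-6}$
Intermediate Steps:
$j{\left(r \right)} = 6 r$
$W{\left(w \right)} = 6 w$
$\frac{1}{W{\left(22 \left(-12\right) \right)} + \left(\sqrt{462 - 451} - 511\right)^{2}} = \frac{1}{6 \cdot 22 \left(-12\right) + \left(\sqrt{462 - 451} - 511\right)^{2}} = \frac{1}{6 \left(-264\right) + \left(\sqrt{11} - 511\right)^{2}} = \frac{1}{-1584 + \left(-511 + \sqrt{11}\right)^{2}}$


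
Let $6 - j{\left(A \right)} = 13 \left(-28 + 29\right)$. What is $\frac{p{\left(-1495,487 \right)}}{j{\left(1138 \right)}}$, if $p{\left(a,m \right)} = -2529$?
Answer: $\frac{2529}{7} \approx 361.29$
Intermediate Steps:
$j{\left(A \right)} = -7$ ($j{\left(A \right)} = 6 - 13 \left(-28 + 29\right) = 6 - 13 \cdot 1 = 6 - 13 = -7$)
$\frac{p{\left(-1495,487 \right)}}{j{\left(1138 \right)}} = - \frac{2529}{-7} = \left(-2529\right) \left(- \frac{1}{7}\right) = \frac{2529}{7}$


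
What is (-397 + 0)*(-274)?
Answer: 108778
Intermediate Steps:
(-397 + 0)*(-274) = -397*(-274) = 108778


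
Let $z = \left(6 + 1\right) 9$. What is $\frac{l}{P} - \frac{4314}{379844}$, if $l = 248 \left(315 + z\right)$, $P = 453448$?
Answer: $\frac{2103245079}{10764968882} \approx 0.19538$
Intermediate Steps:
$z = 63$ ($z = 7 \cdot 9 = 63$)
$l = 93744$ ($l = 248 \left(315 + 63\right) = 248 \cdot 378 = 93744$)
$\frac{l}{P} - \frac{4314}{379844} = \frac{93744}{453448} - \frac{4314}{379844} = 93744 \cdot \frac{1}{453448} - \frac{2157}{189922} = \frac{11718}{56681} - \frac{2157}{189922} = \frac{2103245079}{10764968882}$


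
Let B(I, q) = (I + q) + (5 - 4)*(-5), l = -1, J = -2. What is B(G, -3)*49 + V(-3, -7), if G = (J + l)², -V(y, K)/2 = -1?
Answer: 51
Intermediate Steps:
V(y, K) = 2 (V(y, K) = -2*(-1) = 2)
G = 9 (G = (-2 - 1)² = (-3)² = 9)
B(I, q) = -5 + I + q (B(I, q) = (I + q) + 1*(-5) = (I + q) - 5 = -5 + I + q)
B(G, -3)*49 + V(-3, -7) = (-5 + 9 - 3)*49 + 2 = 1*49 + 2 = 49 + 2 = 51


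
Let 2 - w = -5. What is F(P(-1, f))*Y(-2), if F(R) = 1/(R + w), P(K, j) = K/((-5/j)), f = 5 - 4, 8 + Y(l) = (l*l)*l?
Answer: -20/9 ≈ -2.2222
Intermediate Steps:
Y(l) = -8 + l³ (Y(l) = -8 + (l*l)*l = -8 + l²*l = -8 + l³)
f = 1
w = 7 (w = 2 - 1*(-5) = 2 + 5 = 7)
P(K, j) = -K*j/5 (P(K, j) = (-j/5)*K = -K*j/5)
F(R) = 1/(7 + R) (F(R) = 1/(R + 7) = 1/(7 + R))
F(P(-1, f))*Y(-2) = (-8 + (-2)³)/(7 - ⅕*(-1)*1) = (-8 - 8)/(7 + ⅕) = -16/(36/5) = (5/36)*(-16) = -20/9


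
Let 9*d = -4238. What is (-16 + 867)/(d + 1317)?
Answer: 7659/7615 ≈ 1.0058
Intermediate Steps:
d = -4238/9 (d = (⅑)*(-4238) = -4238/9 ≈ -470.89)
(-16 + 867)/(d + 1317) = (-16 + 867)/(-4238/9 + 1317) = 851/(7615/9) = 851*(9/7615) = 7659/7615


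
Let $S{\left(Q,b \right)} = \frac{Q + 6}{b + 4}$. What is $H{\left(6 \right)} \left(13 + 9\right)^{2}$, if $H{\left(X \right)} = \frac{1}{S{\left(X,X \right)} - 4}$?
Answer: $- \frac{1210}{7} \approx -172.86$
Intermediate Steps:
$S{\left(Q,b \right)} = \frac{6 + Q}{4 + b}$
$H{\left(X \right)} = \frac{1}{-4 + \frac{6 + X}{4 + X}}$ ($H{\left(X \right)} = \frac{1}{\frac{6 + X}{4 + X} - 4} = \frac{1}{-4 + \frac{6 + X}{4 + X}}$)
$H{\left(6 \right)} \left(13 + 9\right)^{2} = \frac{-4 - 6}{10 + 3 \cdot 6} \left(13 + 9\right)^{2} = \frac{-4 - 6}{10 + 18} \cdot 22^{2} = \frac{1}{28} \left(-10\right) 484 = \left(- \frac{5}{14}\right) 484 = - \frac{1210}{7}$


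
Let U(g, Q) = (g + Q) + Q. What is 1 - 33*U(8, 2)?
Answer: -395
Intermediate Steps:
U(g, Q) = g + 2*Q (U(g, Q) = (Q + g) + Q = g + 2*Q)
1 - 33*U(8, 2) = 1 - 33*(8 + 2*2) = 1 - 33*(8 + 4) = 1 - 33*12 = 1 - 396 = -395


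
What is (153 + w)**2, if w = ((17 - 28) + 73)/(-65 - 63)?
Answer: 95277121/4096 ≈ 23261.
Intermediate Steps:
w = -31/64 (w = (-11 + 73)/(-128) = 62*(-1/128) = -31/64 ≈ -0.48438)
(153 + w)**2 = (153 - 31/64)**2 = (9761/64)**2 = 95277121/4096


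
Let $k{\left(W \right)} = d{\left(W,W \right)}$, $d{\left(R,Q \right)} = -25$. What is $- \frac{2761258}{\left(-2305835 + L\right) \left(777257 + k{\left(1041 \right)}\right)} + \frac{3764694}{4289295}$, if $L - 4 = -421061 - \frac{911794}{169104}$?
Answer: $\frac{1081157813355308829407}{1231812710248538035985} \approx 0.8777$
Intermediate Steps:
$k{\left(W \right)} = -25$
$L = - \frac{2738589797}{6504}$ ($L = 4 - \left(421061 + \frac{911794}{169104}\right) = 4 - \left(421061 + 911794 \cdot \frac{1}{169104}\right) = 4 - \frac{2738615813}{6504} = - \frac{2738589797}{6504} \approx -4.2106 \cdot 10^{5}$)
$- \frac{2761258}{\left(-2305835 + L\right) \left(777257 + k{\left(1041 \right)}\right)} + \frac{3764694}{4289295} = - \frac{2761258}{\left(-2305835 - \frac{2738589797}{6504}\right) \left(777257 - 25\right)} + \frac{3764694}{4289295} = - \frac{2761258}{\left(- \frac{17735740637}{6504}\right) 777232} + 3764694 \cdot \frac{1}{4289295} = - \frac{2761258}{- \frac{1723098145847098}{813}} + \frac{1254898}{1429765} = \left(-2761258\right) \left(- \frac{813}{1723098145847098}\right) + \frac{1254898}{1429765} = \frac{1122451377}{861549072923549} + \frac{1254898}{1429765} = \frac{1081157813355308829407}{1231812710248538035985}$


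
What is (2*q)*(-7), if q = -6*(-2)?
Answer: -168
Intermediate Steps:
q = 12
(2*q)*(-7) = (2*12)*(-7) = 24*(-7) = -168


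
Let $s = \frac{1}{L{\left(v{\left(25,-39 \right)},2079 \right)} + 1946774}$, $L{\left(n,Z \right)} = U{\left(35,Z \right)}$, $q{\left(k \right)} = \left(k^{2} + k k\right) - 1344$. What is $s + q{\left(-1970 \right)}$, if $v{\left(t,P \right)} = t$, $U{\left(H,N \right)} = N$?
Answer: $\frac{15123987956969}{1948853} \approx 7.7605 \cdot 10^{6}$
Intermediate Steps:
$q{\left(k \right)} = -1344 + 2 k^{2}$ ($q{\left(k \right)} = \left(k^{2} + k^{2}\right) - 1344 = 2 k^{2} - 1344 = -1344 + 2 k^{2}$)
$L{\left(n,Z \right)} = Z$
$s = \frac{1}{1948853}$ ($s = \frac{1}{2079 + 1946774} = \frac{1}{1948853} \approx 5.1312 \cdot 10^{-7}$)
$s + q{\left(-1970 \right)} = \frac{1}{1948853} - \left(1344 - 2 \left(-1970\right)^{2}\right) = \frac{1}{1948853} + \left(-1344 + 2 \cdot 3880900\right) = \frac{1}{1948853} + \left(-1344 + 7761800\right) = \frac{1}{1948853} + 7760456 = \frac{15123987956969}{1948853}$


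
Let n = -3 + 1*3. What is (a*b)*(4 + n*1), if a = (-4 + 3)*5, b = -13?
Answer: 260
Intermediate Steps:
n = 0 (n = -3 + 3 = 0)
a = -5 (a = -1*5 = -5)
(a*b)*(4 + n*1) = (-5*(-13))*(4 + 0*1) = 65*(4 + 0) = 65*4 = 260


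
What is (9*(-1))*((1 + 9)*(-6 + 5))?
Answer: 90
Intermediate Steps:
(9*(-1))*((1 + 9)*(-6 + 5)) = -90*(-1) = -9*(-10) = 90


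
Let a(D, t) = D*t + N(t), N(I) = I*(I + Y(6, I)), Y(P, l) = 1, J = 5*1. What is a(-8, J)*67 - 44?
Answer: -714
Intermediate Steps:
J = 5
N(I) = I*(1 + I) (N(I) = I*(I + 1) = I*(1 + I))
a(D, t) = D*t + t*(1 + t)
a(-8, J)*67 - 44 = (5*(1 - 8 + 5))*67 - 44 = (5*(-2))*67 - 44 = -10*67 - 44 = -670 - 44 = -714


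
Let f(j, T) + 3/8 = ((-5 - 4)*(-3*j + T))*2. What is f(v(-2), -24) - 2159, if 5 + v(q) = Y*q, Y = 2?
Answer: -17707/8 ≈ -2213.4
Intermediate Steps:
v(q) = -5 + 2*q
f(j, T) = -3/8 - 18*T + 54*j (f(j, T) = -3/8 + ((-5 - 4)*(-3*j + T))*2 = -3/8 - 9*(T - 3*j)*2 = -3/8 + (-9*T + 27*j)*2 = -3/8 + (-18*T + 54*j) = -3/8 - 18*T + 54*j)
f(v(-2), -24) - 2159 = (-3/8 - 18*(-24) + 54*(-5 + 2*(-2))) - 2159 = (-3/8 + 432 + 54*(-5 - 4)) - 2159 = (-3/8 + 432 + 54*(-9)) - 2159 = (-3/8 + 432 - 486) - 2159 = -435/8 - 2159 = -17707/8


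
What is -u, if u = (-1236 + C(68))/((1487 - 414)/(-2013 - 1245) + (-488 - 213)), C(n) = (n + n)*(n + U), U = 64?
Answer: 54460728/2284931 ≈ 23.835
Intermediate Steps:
C(n) = 2*n*(64 + n) (C(n) = (n + n)*(n + 64) = (2*n)*(64 + n) = 2*n*(64 + n))
u = -54460728/2284931 (u = (-1236 + 2*68*(64 + 68))/((1487 - 414)/(-2013 - 1245) + (-488 - 213)) = (-1236 + 2*68*132)/(1073/(-3258) - 701) = (-1236 + 17952)/(1073*(-1/3258) - 701) = 16716/(-1073/3258 - 701) = 16716/(-2284931/3258) = 16716*(-3258/2284931) = -54460728/2284931 ≈ -23.835)
-u = -1*(-54460728/2284931) = 54460728/2284931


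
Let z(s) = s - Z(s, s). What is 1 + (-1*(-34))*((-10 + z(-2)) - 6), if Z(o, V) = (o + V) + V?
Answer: -407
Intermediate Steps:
Z(o, V) = o + 2*V (Z(o, V) = (V + o) + V = o + 2*V)
z(s) = -2*s (z(s) = s - (s + 2*s) = s - 3*s = -2*s)
1 + (-1*(-34))*((-10 + z(-2)) - 6) = 1 + (-1*(-34))*((-10 - 2*(-2)) - 6) = 1 + 34*((-10 + 4) - 6) = 1 + 34*(-6 - 6) = 1 + 34*(-12) = 1 - 408 = -407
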